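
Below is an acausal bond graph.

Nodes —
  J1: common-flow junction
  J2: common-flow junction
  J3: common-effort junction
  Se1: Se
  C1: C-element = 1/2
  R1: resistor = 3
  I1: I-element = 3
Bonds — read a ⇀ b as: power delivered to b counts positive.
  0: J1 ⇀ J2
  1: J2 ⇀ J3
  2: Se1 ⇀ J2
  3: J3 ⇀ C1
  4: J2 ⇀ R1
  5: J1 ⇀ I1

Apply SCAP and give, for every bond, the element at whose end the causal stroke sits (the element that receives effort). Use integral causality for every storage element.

β2 |J2  (Se1 fixes effort; stroke away)
β3 |J3  (C1 outputs effort q/C1)
β1 |J2  (0-jn J3 has e-setter on 3)
β5 |I1  (I1 integral (f out))
β0 |J1  (J1 flow already set via bond 5)
β4 |J2  (J2 flow already set via bond 0)

#0 stroke→J1
#1 stroke→J2
#2 stroke→J2
#3 stroke→J3
#4 stroke→J2
#5 stroke→I1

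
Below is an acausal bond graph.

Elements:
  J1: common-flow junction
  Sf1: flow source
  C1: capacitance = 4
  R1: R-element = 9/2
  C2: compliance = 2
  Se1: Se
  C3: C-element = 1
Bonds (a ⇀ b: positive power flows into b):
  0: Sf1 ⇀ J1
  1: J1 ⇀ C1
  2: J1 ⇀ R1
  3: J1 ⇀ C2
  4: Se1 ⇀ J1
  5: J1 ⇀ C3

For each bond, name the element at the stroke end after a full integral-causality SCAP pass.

#0 stroke→Sf1  (Sf1 (Sf) sets flow on bond)
#4 stroke→J1  (Se1: effort source, stroke at far end)
#1 stroke→J1  (J1 flow already set via bond 0)
#2 stroke→J1  (1-jn J1 has f-setter on 0)
#3 stroke→J1  (J1 flow already set via bond 0)
#5 stroke→J1  (1-jn J1 has f-setter on 0)

b0 →Sf1
b1 →J1
b2 →J1
b3 →J1
b4 →J1
b5 →J1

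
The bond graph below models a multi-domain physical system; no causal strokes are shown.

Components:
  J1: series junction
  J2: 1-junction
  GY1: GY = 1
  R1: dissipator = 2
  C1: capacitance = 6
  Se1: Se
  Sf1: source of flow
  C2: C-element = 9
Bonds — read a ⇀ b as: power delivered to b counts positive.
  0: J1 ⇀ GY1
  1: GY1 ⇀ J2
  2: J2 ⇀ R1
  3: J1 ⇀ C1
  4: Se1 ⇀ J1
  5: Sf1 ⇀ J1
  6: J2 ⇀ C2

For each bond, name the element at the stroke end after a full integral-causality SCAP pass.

bond 4 stroke at J1  (Se1 (Se) sets effort on bond)
bond 5 stroke at Sf1  (Sf1 fixes flow; stroke at Sf1)
bond 0 stroke at J1  (J1 flow already set via bond 5)
bond 3 stroke at J1  (J1: bond 5 brought flow, rest push out)
bond 1 stroke at J2  (through GY1, causality inverts; strokes same side of GY1)
bond 6 stroke at J2  (C2: C, integral causality)
bond 2 stroke at R1  (J2 needs exactly one f-in)

bond 0 |J1
bond 1 |J2
bond 2 |R1
bond 3 |J1
bond 4 |J1
bond 5 |Sf1
bond 6 |J2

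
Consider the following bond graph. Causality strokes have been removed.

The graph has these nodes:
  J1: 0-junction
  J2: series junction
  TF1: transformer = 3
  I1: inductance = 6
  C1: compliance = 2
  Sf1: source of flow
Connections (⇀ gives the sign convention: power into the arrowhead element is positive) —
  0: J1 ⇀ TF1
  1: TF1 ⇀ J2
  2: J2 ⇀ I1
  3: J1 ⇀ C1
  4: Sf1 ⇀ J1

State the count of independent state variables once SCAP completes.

2  (C1, I1 all integral)

β4 |Sf1  (source Sf1 imposes f)
β2 |I1  (prefer integral on I1)
β1 |J2  (J2: bond 2 brought flow, rest push out)
β0 |TF1  (TF TF1: opposite of bond 1)
β3 |J1  (J1 needs exactly one e-in)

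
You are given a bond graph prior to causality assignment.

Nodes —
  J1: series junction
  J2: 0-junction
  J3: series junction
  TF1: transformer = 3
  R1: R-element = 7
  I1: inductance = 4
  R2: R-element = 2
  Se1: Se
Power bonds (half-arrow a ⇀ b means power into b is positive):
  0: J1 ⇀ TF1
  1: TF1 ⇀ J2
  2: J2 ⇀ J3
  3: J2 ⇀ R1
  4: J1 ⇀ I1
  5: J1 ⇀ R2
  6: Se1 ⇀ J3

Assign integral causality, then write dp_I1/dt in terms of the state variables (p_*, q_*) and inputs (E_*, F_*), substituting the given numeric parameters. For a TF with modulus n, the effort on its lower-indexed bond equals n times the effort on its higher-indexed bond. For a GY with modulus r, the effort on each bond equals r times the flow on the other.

dp_I1/dt = 3*E_Se1 - p_I1/2

b6 →J3  (Se1 fixes effort; stroke away)
b2 →J2  (closing 1-jn rule on J3)
b1 →TF1  (0-jn J2 has e-setter on 2)
b3 →R1  (J2 effort already set via bond 2)
b0 →J1  (TF1 one-in-one-out from 1)
b4 →I1  (I1 outputs flow p/I1)
b5 →J1  (1-jn J1 has f-setter on 4)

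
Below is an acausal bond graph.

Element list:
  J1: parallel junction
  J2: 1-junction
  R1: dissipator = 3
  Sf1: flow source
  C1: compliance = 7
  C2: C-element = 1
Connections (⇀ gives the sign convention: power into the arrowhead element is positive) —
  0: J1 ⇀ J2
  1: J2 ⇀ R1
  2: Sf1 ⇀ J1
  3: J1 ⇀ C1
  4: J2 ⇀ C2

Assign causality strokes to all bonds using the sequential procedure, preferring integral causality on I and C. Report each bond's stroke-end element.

bond 0 stroke→J2
bond 1 stroke→R1
bond 2 stroke→Sf1
bond 3 stroke→J1
bond 4 stroke→J2

b2 stroke at Sf1  (Sf1: flow source, stroke at near end)
b3 stroke at J1  (C1 outputs effort q/C1)
b0 stroke at J2  (J1: bond 3 brought effort, rest push out)
b4 stroke at J2  (prefer integral on C2)
b1 stroke at R1  (J2 needs exactly one f-in)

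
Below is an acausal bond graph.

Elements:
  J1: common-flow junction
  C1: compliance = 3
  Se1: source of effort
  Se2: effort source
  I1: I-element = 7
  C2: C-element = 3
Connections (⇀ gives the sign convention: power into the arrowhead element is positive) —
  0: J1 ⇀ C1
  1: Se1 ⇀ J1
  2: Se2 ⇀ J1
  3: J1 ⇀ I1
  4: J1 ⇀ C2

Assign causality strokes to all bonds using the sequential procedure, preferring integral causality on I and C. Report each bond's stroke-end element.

#1 stroke→J1  (Se1 fixes effort; stroke away)
#2 stroke→J1  (source Se2 imposes e)
#0 stroke→J1  (C1 integral (e out))
#3 stroke→I1  (I1 outputs flow p/I1)
#4 stroke→J1  (J1: bond 3 brought flow, rest push out)

b0 →J1
b1 →J1
b2 →J1
b3 →I1
b4 →J1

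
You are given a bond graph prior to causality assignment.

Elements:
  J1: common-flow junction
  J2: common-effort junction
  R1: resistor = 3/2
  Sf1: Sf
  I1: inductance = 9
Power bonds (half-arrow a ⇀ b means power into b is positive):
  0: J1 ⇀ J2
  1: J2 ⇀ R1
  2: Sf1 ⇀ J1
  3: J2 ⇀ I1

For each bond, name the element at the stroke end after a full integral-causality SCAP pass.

β2 |Sf1  (source Sf1 imposes f)
β0 |J1  (J1 flow already set via bond 2)
β3 |I1  (I1 integral (f out))
β1 |J2  (J2 needs exactly one e-in)

b0 |J1
b1 |J2
b2 |Sf1
b3 |I1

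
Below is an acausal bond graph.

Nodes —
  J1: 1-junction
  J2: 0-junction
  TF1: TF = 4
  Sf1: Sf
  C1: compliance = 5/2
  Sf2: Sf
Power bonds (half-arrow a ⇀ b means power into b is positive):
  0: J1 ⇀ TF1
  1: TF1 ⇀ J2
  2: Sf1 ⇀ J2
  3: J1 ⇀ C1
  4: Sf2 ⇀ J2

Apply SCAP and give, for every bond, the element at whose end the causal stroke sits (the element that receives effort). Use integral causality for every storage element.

b0 stroke at TF1
b1 stroke at J2
b2 stroke at Sf1
b3 stroke at J1
b4 stroke at Sf2

β2 |Sf1  (Sf1 fixes flow; stroke at Sf1)
β4 |Sf2  (Sf2: flow source, stroke at near end)
β1 |J2  (closing 0-jn rule on J2)
β0 |TF1  (TF1: transformer flips bond 1)
β3 |J1  (J1: bond 0 brought flow, rest push out)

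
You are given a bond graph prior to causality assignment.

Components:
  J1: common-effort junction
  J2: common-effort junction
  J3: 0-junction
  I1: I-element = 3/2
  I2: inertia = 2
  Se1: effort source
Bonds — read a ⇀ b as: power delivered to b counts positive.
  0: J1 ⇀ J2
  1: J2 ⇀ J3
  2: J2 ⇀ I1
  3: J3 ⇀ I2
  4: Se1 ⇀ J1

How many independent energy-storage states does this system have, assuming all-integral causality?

2  (I1, I2 all integral)

#4 stroke→J1  (source Se1 imposes e)
#0 stroke→J2  (J1: bond 4 brought effort, rest push out)
#1 stroke→J3  (J2 effort already set via bond 0)
#2 stroke→I1  (J2: bond 0 brought effort, rest push out)
#3 stroke→I2  (common-e at J3 fixed by 1)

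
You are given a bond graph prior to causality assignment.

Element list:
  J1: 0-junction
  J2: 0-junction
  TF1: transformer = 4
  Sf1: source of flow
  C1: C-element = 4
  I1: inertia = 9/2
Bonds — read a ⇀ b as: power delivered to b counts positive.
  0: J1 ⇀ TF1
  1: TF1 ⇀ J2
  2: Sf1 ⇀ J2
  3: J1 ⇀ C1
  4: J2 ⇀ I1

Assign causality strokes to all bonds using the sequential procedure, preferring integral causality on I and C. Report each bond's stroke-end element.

β2 →Sf1  (Sf1 (Sf) sets flow on bond)
β3 →J1  (prefer integral on C1)
β0 →TF1  (J1 effort already set via bond 3)
β1 →J2  (TF1: transformer flips bond 0)
β4 →I1  (J2 effort already set via bond 1)

bond 0 stroke→TF1
bond 1 stroke→J2
bond 2 stroke→Sf1
bond 3 stroke→J1
bond 4 stroke→I1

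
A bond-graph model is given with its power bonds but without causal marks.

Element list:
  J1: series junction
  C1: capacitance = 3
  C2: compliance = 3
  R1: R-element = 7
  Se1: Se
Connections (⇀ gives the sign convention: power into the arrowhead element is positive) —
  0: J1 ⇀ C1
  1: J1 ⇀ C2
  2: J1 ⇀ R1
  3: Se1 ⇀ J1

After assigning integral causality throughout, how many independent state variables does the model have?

bond 3 stroke at J1  (Se1 fixes effort; stroke away)
bond 0 stroke at J1  (prefer integral on C1)
bond 1 stroke at J1  (C2 integral (e out))
bond 2 stroke at R1  (only one flow-in slot at J1)

2  (C1, C2 all integral)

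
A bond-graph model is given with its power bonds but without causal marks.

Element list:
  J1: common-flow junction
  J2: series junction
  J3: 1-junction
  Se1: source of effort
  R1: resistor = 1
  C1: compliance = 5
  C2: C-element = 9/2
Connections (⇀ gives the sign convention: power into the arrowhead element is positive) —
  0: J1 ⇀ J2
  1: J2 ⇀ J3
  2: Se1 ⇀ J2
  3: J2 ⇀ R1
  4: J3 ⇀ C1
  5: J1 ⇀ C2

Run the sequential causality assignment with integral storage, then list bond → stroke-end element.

b2 stroke→J2  (Se1 (Se) sets effort on bond)
b4 stroke→J3  (C1 integral (e out))
b1 stroke→J2  (J3 needs exactly one f-in)
b5 stroke→J1  (C2 outputs effort q/C2)
b0 stroke→J2  (closing 1-jn rule on J1)
b3 stroke→R1  (J2: last free bond brings flow in)

β0 stroke at J2
β1 stroke at J2
β2 stroke at J2
β3 stroke at R1
β4 stroke at J3
β5 stroke at J1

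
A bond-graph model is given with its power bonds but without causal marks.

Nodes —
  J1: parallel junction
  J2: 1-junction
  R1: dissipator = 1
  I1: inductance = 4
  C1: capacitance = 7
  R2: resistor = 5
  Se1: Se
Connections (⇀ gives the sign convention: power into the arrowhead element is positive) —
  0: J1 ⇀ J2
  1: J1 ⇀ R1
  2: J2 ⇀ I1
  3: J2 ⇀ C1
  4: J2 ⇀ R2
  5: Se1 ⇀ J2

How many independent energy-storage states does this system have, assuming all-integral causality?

#5 |J2  (source Se1 imposes e)
#2 |I1  (I1: I, integral causality)
#0 |J2  (1-jn J2 has f-setter on 2)
#3 |J2  (1-jn J2 has f-setter on 2)
#4 |J2  (J2 flow already set via bond 2)
#1 |J1  (J1 needs exactly one e-in)

2  (C1, I1 all integral)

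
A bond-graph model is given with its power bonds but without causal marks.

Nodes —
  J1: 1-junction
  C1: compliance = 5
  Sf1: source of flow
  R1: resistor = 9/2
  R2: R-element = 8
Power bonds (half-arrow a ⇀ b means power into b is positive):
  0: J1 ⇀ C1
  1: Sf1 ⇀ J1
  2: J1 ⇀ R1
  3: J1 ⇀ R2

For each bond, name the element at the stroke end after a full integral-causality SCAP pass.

β0 stroke at J1
β1 stroke at Sf1
β2 stroke at J1
β3 stroke at J1

#1 →Sf1  (Sf1 (Sf) sets flow on bond)
#0 →J1  (J1 flow already set via bond 1)
#2 →J1  (J1 flow already set via bond 1)
#3 →J1  (J1 flow already set via bond 1)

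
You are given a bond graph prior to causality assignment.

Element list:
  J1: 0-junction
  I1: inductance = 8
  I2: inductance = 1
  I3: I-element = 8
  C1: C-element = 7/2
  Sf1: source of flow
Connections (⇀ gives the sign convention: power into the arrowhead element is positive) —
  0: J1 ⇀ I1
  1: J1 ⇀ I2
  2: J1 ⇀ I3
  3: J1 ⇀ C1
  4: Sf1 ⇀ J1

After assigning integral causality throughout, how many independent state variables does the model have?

bond 4 →Sf1  (Sf1: flow source, stroke at near end)
bond 0 →I1  (I1 outputs flow p/I1)
bond 1 →I2  (prefer integral on I2)
bond 2 →I3  (I3: I, integral causality)
bond 3 →J1  (only one effort-in slot at J1)

4  (C1, I1, I2, I3 all integral)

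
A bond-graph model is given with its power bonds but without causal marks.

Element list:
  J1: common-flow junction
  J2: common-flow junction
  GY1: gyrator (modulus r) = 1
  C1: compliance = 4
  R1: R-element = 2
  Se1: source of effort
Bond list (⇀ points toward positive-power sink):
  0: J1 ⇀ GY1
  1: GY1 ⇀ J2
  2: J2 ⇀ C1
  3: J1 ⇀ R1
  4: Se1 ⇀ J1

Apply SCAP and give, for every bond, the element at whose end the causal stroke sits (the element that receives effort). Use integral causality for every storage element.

#0 stroke at GY1
#1 stroke at GY1
#2 stroke at J2
#3 stroke at J1
#4 stroke at J1

#4 stroke→J1  (Se1: effort source, stroke at far end)
#2 stroke→J2  (prefer integral on C1)
#1 stroke→GY1  (J2: last free bond brings flow in)
#0 stroke→GY1  (GY1 both-in/both-out from 1)
#3 stroke→J1  (J1: bond 0 brought flow, rest push out)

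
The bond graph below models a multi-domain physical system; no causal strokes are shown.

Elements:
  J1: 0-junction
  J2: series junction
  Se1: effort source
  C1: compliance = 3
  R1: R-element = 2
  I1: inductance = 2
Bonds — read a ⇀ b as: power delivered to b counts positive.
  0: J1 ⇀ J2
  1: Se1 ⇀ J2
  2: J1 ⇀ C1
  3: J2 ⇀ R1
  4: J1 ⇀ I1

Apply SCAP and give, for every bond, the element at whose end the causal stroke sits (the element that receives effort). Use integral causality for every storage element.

b1 |J2  (Se1 (Se) sets effort on bond)
b2 |J1  (C1: C, integral causality)
b0 |J2  (J1 effort already set via bond 2)
b4 |I1  (J1: bond 2 brought effort, rest push out)
b3 |R1  (J2: last free bond brings flow in)

β0 →J2
β1 →J2
β2 →J1
β3 →R1
β4 →I1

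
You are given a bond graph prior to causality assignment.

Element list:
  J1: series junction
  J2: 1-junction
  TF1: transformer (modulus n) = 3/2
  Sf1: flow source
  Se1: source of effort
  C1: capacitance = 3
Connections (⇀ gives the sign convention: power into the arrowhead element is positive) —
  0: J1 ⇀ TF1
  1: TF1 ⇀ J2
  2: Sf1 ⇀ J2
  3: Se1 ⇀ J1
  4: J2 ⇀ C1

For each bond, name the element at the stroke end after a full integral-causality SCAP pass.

β2 stroke→Sf1  (Sf1 (Sf) sets flow on bond)
β3 stroke→J1  (Se1 (Se) sets effort on bond)
β0 stroke→TF1  (J1 needs exactly one f-in)
β1 stroke→J2  (common-f at J2 fixed by 2)
β4 stroke→J2  (J2 flow already set via bond 2)

b0 →TF1
b1 →J2
b2 →Sf1
b3 →J1
b4 →J2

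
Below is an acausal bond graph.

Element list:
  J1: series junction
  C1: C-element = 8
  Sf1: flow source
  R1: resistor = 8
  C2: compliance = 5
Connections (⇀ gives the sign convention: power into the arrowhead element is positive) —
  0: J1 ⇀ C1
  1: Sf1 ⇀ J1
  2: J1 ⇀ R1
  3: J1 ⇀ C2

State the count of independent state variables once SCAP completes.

bond 1 |Sf1  (Sf1 (Sf) sets flow on bond)
bond 0 |J1  (J1 flow already set via bond 1)
bond 2 |J1  (common-f at J1 fixed by 1)
bond 3 |J1  (1-jn J1 has f-setter on 1)

2  (C1, C2 all integral)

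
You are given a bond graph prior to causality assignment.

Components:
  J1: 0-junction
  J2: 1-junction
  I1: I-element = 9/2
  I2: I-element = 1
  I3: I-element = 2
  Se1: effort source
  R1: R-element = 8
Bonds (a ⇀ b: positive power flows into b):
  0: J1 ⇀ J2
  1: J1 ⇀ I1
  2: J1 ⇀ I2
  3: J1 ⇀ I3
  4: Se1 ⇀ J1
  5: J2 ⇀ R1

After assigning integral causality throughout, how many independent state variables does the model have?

3  (I1, I2, I3 all integral)

bond 4 →J1  (source Se1 imposes e)
bond 0 →J2  (J1 effort already set via bond 4)
bond 1 →I1  (J1 effort already set via bond 4)
bond 2 →I2  (common-e at J1 fixed by 4)
bond 3 →I3  (J1: bond 4 brought effort, rest push out)
bond 5 →R1  (J2 needs exactly one f-in)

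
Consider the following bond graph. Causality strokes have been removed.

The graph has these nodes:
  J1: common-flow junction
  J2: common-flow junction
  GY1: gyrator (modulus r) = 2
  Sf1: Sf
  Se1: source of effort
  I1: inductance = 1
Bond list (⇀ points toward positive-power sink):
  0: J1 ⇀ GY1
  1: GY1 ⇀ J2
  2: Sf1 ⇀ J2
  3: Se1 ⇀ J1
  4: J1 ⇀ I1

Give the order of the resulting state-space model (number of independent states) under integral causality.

1  (I1 all integral)

#2 |Sf1  (source Sf1 imposes f)
#3 |J1  (Se1 (Se) sets effort on bond)
#1 |J2  (1-jn J2 has f-setter on 2)
#0 |J1  (through GY1, causality inverts; strokes same side of GY1)
#4 |I1  (J1: last free bond brings flow in)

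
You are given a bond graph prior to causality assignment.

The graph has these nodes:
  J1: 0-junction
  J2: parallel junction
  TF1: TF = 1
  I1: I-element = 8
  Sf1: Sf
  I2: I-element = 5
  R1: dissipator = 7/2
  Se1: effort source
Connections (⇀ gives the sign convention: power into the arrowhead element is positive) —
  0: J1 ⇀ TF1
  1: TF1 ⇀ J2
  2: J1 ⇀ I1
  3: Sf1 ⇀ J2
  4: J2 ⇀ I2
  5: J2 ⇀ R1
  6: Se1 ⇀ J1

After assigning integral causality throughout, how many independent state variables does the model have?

2  (I1, I2 all integral)

b3 stroke at Sf1  (source Sf1 imposes f)
b6 stroke at J1  (source Se1 imposes e)
b0 stroke at TF1  (common-e at J1 fixed by 6)
b2 stroke at I1  (J1 effort already set via bond 6)
b1 stroke at J2  (TF1 one-in-one-out from 0)
b4 stroke at I2  (0-jn J2 has e-setter on 1)
b5 stroke at R1  (J2 effort already set via bond 1)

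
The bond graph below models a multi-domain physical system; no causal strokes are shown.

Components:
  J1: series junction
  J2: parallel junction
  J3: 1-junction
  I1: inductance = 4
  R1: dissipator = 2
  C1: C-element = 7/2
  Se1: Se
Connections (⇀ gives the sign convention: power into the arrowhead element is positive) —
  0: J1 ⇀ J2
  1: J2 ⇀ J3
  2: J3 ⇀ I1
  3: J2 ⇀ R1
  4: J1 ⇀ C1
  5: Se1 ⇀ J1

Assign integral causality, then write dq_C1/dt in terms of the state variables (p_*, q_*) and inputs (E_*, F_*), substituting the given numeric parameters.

b5 |J1  (source Se1 imposes e)
b2 |I1  (I1 outputs flow p/I1)
b1 |J3  (J3 flow already set via bond 2)
b4 |J1  (prefer integral on C1)
b0 |J2  (J1 needs exactly one f-in)
b3 |R1  (J2: bond 0 brought effort, rest push out)

dq_C1/dt = E_Se1/2 + p_I1/4 - q_C1/7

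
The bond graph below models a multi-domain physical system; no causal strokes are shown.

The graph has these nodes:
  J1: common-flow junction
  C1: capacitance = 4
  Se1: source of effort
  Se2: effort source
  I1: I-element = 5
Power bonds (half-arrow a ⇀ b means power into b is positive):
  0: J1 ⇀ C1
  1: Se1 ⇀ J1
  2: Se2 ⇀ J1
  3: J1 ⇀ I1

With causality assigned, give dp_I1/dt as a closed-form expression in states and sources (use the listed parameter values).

dp_I1/dt = E_Se1 + E_Se2 - q_C1/4

#1 stroke→J1  (Se1 (Se) sets effort on bond)
#2 stroke→J1  (source Se2 imposes e)
#0 stroke→J1  (C1 integral (e out))
#3 stroke→I1  (closing 1-jn rule on J1)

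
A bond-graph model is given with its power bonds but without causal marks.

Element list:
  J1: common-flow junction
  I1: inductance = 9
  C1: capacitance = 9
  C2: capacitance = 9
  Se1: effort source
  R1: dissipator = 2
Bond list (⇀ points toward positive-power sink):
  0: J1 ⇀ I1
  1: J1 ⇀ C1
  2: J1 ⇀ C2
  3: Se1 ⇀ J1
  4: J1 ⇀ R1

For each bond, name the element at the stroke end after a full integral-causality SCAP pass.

#0 |I1
#1 |J1
#2 |J1
#3 |J1
#4 |J1

β3 →J1  (source Se1 imposes e)
β0 →I1  (I1 integral (f out))
β1 →J1  (common-f at J1 fixed by 0)
β2 →J1  (common-f at J1 fixed by 0)
β4 →J1  (common-f at J1 fixed by 0)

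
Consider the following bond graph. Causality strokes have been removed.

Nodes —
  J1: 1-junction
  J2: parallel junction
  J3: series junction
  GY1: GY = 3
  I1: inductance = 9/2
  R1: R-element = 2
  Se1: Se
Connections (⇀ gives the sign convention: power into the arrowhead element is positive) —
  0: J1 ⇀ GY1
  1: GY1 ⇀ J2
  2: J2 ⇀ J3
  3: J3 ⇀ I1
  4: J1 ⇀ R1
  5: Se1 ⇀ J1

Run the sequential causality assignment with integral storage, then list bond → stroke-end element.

bond 0 →J1
bond 1 →J2
bond 2 →J3
bond 3 →I1
bond 4 →R1
bond 5 →J1

#5 stroke→J1  (Se1 fixes effort; stroke away)
#3 stroke→I1  (prefer integral on I1)
#2 stroke→J3  (1-jn J3 has f-setter on 3)
#1 stroke→J2  (J2 needs exactly one e-in)
#0 stroke→J1  (GY1 both-in/both-out from 1)
#4 stroke→R1  (closing 1-jn rule on J1)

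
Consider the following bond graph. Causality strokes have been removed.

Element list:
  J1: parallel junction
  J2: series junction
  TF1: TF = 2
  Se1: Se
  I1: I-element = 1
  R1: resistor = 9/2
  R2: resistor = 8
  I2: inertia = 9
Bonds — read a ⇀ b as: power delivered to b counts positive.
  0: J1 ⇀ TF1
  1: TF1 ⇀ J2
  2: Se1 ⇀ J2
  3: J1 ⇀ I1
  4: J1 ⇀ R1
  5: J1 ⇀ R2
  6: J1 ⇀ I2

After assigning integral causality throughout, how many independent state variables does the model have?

bond 2 |J2  (Se1 fixes effort; stroke away)
bond 1 |TF1  (closing 1-jn rule on J2)
bond 0 |J1  (through TF1, causality passes straight; one stroke at TF1)
bond 3 |I1  (common-e at J1 fixed by 0)
bond 4 |R1  (J1: bond 0 brought effort, rest push out)
bond 5 |R2  (J1: bond 0 brought effort, rest push out)
bond 6 |I2  (0-jn J1 has e-setter on 0)

2  (I1, I2 all integral)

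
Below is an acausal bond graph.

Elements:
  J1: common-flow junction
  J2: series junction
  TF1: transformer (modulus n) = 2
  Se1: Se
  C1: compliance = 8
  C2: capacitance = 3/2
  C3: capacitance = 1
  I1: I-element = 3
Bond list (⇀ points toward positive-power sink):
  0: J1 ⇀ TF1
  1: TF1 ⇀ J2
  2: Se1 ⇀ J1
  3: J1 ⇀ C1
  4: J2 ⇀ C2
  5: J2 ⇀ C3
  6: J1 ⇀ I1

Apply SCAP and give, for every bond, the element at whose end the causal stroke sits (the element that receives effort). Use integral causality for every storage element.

β2 stroke→J1  (Se1 fixes effort; stroke away)
β3 stroke→J1  (prefer integral on C1)
β4 stroke→J2  (C2 integral (e out))
β5 stroke→J2  (C3: C, integral causality)
β1 stroke→TF1  (only one flow-in slot at J2)
β0 stroke→J1  (through TF1, causality passes straight; one stroke at TF1)
β6 stroke→I1  (closing 1-jn rule on J1)

bond 0 |J1
bond 1 |TF1
bond 2 |J1
bond 3 |J1
bond 4 |J2
bond 5 |J2
bond 6 |I1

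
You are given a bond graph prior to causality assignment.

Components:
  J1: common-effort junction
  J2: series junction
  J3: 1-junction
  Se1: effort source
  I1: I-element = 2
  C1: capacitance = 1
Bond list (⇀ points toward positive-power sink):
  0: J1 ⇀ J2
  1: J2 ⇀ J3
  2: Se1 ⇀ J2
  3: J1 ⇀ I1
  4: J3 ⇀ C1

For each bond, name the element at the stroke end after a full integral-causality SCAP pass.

bond 2 |J2  (Se1 fixes effort; stroke away)
bond 3 |I1  (I1: I, integral causality)
bond 0 |J1  (closing 0-jn rule on J1)
bond 1 |J2  (1-jn J2 has f-setter on 0)
bond 4 |J3  (1-jn J3 has f-setter on 1)

b0 stroke at J1
b1 stroke at J2
b2 stroke at J2
b3 stroke at I1
b4 stroke at J3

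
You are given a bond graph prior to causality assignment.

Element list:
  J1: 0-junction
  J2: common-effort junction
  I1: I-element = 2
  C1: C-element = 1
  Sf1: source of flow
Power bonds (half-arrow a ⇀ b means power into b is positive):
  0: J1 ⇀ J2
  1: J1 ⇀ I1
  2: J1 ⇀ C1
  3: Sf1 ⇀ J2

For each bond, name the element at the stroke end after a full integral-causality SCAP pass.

#3 →Sf1  (Sf1 (Sf) sets flow on bond)
#0 →J2  (closing 0-jn rule on J2)
#1 →I1  (I1: I, integral causality)
#2 →J1  (closing 0-jn rule on J1)

β0 stroke at J2
β1 stroke at I1
β2 stroke at J1
β3 stroke at Sf1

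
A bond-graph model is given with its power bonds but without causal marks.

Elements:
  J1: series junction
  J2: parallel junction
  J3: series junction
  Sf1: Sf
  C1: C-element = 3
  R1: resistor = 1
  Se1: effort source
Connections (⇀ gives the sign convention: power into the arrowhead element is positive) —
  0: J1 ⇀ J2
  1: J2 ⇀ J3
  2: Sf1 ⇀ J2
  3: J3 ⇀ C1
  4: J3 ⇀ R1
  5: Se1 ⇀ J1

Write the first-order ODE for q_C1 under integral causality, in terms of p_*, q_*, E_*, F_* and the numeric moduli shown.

b2 stroke at Sf1  (source Sf1 imposes f)
b5 stroke at J1  (Se1 fixes effort; stroke away)
b0 stroke at J2  (J1: last free bond brings flow in)
b1 stroke at J3  (common-e at J2 fixed by 0)
b3 stroke at J3  (C1: C, integral causality)
b4 stroke at R1  (closing 1-jn rule on J3)

dq_C1/dt = E_Se1 - q_C1/3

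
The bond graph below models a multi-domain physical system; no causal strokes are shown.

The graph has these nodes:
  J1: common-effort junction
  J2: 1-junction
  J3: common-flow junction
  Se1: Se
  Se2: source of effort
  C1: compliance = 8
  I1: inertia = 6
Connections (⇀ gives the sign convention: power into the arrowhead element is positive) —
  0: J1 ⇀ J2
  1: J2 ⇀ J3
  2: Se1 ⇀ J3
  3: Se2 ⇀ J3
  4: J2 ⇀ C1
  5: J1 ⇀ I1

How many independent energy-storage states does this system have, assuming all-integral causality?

b2 stroke at J3  (Se1 (Se) sets effort on bond)
b3 stroke at J3  (Se2 fixes effort; stroke away)
b1 stroke at J2  (closing 1-jn rule on J3)
b4 stroke at J2  (C1 outputs effort q/C1)
b0 stroke at J1  (only one flow-in slot at J2)
b5 stroke at I1  (J1 effort already set via bond 0)

2  (C1, I1 all integral)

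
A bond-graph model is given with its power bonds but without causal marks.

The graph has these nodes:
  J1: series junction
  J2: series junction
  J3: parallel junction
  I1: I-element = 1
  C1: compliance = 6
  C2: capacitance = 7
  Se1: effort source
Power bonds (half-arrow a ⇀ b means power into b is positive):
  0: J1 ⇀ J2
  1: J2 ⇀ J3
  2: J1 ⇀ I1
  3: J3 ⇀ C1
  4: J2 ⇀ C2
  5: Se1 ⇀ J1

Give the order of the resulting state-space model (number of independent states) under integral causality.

3  (C1, C2, I1 all integral)

#5 →J1  (Se1: effort source, stroke at far end)
#2 →I1  (I1 integral (f out))
#0 →J1  (J1 flow already set via bond 2)
#1 →J2  (1-jn J2 has f-setter on 0)
#4 →J2  (1-jn J2 has f-setter on 0)
#3 →J3  (J3 needs exactly one e-in)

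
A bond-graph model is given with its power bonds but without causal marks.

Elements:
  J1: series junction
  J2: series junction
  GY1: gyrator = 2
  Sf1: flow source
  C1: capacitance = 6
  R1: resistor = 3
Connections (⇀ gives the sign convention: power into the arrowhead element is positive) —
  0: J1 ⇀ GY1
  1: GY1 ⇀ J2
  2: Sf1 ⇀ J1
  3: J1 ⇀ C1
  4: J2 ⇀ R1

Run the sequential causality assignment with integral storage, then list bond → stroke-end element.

b0 stroke at J1
b1 stroke at J2
b2 stroke at Sf1
b3 stroke at J1
b4 stroke at R1

bond 2 |Sf1  (Sf1: flow source, stroke at near end)
bond 0 |J1  (common-f at J1 fixed by 2)
bond 3 |J1  (1-jn J1 has f-setter on 2)
bond 1 |J2  (GY1 both-in/both-out from 0)
bond 4 |R1  (closing 1-jn rule on J2)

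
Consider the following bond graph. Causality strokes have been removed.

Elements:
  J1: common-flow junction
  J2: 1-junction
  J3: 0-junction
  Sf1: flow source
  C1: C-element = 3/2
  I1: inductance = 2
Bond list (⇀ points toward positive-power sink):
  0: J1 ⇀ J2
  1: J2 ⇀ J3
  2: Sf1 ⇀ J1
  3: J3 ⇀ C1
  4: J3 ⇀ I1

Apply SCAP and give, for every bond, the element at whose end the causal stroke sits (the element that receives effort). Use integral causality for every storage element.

β2 →Sf1  (Sf1 (Sf) sets flow on bond)
β0 →J1  (1-jn J1 has f-setter on 2)
β1 →J2  (1-jn J2 has f-setter on 0)
β3 →J3  (prefer integral on C1)
β4 →I1  (0-jn J3 has e-setter on 3)

bond 0 →J1
bond 1 →J2
bond 2 →Sf1
bond 3 →J3
bond 4 →I1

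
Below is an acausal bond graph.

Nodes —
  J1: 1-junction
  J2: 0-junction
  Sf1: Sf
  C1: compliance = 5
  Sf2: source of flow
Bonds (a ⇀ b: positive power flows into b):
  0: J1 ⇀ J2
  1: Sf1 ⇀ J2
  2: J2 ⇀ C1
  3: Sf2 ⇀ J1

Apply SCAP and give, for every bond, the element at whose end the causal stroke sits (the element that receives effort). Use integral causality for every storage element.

#0 →J1
#1 →Sf1
#2 →J2
#3 →Sf2

b1 stroke→Sf1  (Sf1: flow source, stroke at near end)
b3 stroke→Sf2  (Sf2: flow source, stroke at near end)
b0 stroke→J1  (J1 flow already set via bond 3)
b2 stroke→J2  (J2: last free bond brings effort in)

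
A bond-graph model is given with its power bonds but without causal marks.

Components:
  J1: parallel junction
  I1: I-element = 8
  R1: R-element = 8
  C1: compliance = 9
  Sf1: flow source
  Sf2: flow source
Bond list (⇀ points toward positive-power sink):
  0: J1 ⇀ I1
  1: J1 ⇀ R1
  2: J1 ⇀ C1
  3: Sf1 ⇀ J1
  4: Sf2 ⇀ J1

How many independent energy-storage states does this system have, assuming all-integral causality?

2  (C1, I1 all integral)

#3 stroke at Sf1  (Sf1: flow source, stroke at near end)
#4 stroke at Sf2  (source Sf2 imposes f)
#0 stroke at I1  (prefer integral on I1)
#2 stroke at J1  (C1: C, integral causality)
#1 stroke at R1  (common-e at J1 fixed by 2)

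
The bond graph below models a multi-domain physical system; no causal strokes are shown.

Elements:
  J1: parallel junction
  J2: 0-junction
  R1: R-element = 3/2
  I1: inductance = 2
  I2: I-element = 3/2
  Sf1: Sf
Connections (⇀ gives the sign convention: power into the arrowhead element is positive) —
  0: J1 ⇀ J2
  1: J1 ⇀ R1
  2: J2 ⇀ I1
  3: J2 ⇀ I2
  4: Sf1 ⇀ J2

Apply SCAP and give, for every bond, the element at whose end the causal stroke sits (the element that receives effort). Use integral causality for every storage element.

bond 4 |Sf1  (Sf1 fixes flow; stroke at Sf1)
bond 2 |I1  (I1: I, integral causality)
bond 3 |I2  (I2 outputs flow p/I2)
bond 0 |J2  (J2: last free bond brings effort in)
bond 1 |J1  (J1 needs exactly one e-in)

bond 0 stroke→J2
bond 1 stroke→J1
bond 2 stroke→I1
bond 3 stroke→I2
bond 4 stroke→Sf1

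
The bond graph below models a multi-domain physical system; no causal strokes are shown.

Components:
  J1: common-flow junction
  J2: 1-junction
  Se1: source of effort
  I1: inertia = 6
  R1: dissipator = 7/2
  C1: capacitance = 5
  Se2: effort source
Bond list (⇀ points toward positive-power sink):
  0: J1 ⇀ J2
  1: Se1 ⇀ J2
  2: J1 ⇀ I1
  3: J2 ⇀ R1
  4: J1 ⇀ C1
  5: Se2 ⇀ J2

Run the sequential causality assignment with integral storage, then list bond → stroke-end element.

β0 stroke at J1
β1 stroke at J2
β2 stroke at I1
β3 stroke at J2
β4 stroke at J1
β5 stroke at J2

#1 stroke at J2  (Se1: effort source, stroke at far end)
#5 stroke at J2  (Se2: effort source, stroke at far end)
#2 stroke at I1  (I1: I, integral causality)
#0 stroke at J1  (common-f at J1 fixed by 2)
#4 stroke at J1  (1-jn J1 has f-setter on 2)
#3 stroke at J2  (common-f at J2 fixed by 0)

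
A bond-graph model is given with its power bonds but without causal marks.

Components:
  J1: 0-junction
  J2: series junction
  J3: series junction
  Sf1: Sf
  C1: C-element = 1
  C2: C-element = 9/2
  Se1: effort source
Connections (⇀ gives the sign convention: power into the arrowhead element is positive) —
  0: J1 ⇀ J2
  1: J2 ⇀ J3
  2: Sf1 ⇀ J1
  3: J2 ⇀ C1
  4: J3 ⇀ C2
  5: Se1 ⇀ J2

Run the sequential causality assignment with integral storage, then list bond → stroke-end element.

b2 →Sf1  (source Sf1 imposes f)
b5 →J2  (Se1: effort source, stroke at far end)
b0 →J1  (only one effort-in slot at J1)
b1 →J2  (J2: bond 0 brought flow, rest push out)
b3 →J2  (J2: bond 0 brought flow, rest push out)
b4 →J3  (1-jn J3 has f-setter on 1)

β0 →J1
β1 →J2
β2 →Sf1
β3 →J2
β4 →J3
β5 →J2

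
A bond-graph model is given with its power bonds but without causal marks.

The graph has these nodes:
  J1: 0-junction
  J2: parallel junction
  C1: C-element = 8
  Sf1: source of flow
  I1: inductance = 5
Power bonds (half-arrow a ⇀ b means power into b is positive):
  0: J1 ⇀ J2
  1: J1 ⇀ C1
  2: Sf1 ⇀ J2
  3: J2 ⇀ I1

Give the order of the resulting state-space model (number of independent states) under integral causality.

#2 stroke→Sf1  (Sf1 fixes flow; stroke at Sf1)
#1 stroke→J1  (C1 integral (e out))
#0 stroke→J2  (J1 effort already set via bond 1)
#3 stroke→I1  (J2 effort already set via bond 0)

2  (C1, I1 all integral)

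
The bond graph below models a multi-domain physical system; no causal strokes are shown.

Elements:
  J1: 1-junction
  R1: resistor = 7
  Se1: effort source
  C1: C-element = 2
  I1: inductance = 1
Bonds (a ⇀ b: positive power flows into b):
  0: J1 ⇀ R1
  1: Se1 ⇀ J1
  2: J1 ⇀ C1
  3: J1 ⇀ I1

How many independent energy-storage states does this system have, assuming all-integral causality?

#1 stroke at J1  (Se1: effort source, stroke at far end)
#2 stroke at J1  (C1 integral (e out))
#3 stroke at I1  (I1 integral (f out))
#0 stroke at J1  (J1: bond 3 brought flow, rest push out)

2  (C1, I1 all integral)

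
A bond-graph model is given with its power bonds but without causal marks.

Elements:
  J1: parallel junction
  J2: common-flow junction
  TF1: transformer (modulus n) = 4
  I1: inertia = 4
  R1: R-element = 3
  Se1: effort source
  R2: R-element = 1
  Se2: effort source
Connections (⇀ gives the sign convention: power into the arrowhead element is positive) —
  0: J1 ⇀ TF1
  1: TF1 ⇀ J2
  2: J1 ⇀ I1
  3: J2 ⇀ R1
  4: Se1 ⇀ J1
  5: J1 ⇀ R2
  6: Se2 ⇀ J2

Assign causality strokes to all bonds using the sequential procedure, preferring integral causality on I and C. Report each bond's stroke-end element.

b0 stroke→TF1
b1 stroke→J2
b2 stroke→I1
b3 stroke→R1
b4 stroke→J1
b5 stroke→R2
b6 stroke→J2

b4 |J1  (Se1: effort source, stroke at far end)
b6 |J2  (Se2 fixes effort; stroke away)
b0 |TF1  (0-jn J1 has e-setter on 4)
b2 |I1  (common-e at J1 fixed by 4)
b5 |R2  (common-e at J1 fixed by 4)
b1 |J2  (TF1 one-in-one-out from 0)
b3 |R1  (J2: last free bond brings flow in)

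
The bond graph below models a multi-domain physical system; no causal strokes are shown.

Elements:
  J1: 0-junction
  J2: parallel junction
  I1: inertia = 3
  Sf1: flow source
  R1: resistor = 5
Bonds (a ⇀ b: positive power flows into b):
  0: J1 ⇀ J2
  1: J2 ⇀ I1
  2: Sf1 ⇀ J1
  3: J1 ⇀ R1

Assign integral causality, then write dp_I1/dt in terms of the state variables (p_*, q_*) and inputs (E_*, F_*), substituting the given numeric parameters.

dp_I1/dt = 5*F_Sf1 - 5*p_I1/3

β2 stroke at Sf1  (Sf1 (Sf) sets flow on bond)
β1 stroke at I1  (I1 outputs flow p/I1)
β0 stroke at J2  (only one effort-in slot at J2)
β3 stroke at J1  (J1 needs exactly one e-in)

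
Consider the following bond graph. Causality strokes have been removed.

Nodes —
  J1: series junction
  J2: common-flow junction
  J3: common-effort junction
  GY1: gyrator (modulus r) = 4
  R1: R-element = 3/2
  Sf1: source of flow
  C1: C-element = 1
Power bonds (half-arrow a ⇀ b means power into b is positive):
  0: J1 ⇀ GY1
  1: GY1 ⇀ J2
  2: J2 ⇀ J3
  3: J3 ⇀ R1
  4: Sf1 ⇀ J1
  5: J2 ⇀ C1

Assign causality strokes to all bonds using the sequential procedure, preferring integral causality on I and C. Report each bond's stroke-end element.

β4 |Sf1  (source Sf1 imposes f)
β0 |J1  (J1 flow already set via bond 4)
β1 |J2  (through GY1, causality inverts; strokes same side of GY1)
β5 |J2  (C1: C, integral causality)
β2 |J3  (closing 1-jn rule on J2)
β3 |R1  (0-jn J3 has e-setter on 2)

β0 |J1
β1 |J2
β2 |J3
β3 |R1
β4 |Sf1
β5 |J2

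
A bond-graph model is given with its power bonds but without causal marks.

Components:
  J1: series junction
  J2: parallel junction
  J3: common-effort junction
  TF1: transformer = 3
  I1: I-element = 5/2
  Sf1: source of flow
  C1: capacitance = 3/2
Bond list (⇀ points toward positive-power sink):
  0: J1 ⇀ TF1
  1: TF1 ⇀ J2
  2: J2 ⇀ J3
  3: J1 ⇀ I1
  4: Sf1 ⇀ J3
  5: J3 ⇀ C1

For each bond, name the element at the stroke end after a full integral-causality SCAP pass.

#4 |Sf1  (Sf1: flow source, stroke at near end)
#3 |I1  (I1 outputs flow p/I1)
#0 |J1  (1-jn J1 has f-setter on 3)
#1 |TF1  (TF TF1: opposite of bond 0)
#2 |J2  (J2 needs exactly one e-in)
#5 |J3  (only one effort-in slot at J3)

#0 stroke→J1
#1 stroke→TF1
#2 stroke→J2
#3 stroke→I1
#4 stroke→Sf1
#5 stroke→J3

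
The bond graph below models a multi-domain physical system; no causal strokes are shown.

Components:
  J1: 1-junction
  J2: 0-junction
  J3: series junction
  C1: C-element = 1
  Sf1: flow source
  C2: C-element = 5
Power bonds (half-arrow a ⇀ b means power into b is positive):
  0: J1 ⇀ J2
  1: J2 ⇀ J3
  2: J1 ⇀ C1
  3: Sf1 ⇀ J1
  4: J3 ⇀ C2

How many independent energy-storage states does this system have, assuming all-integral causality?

2  (C1, C2 all integral)

bond 3 stroke→Sf1  (Sf1: flow source, stroke at near end)
bond 0 stroke→J1  (1-jn J1 has f-setter on 3)
bond 2 stroke→J1  (common-f at J1 fixed by 3)
bond 1 stroke→J2  (J2 needs exactly one e-in)
bond 4 stroke→J3  (common-f at J3 fixed by 1)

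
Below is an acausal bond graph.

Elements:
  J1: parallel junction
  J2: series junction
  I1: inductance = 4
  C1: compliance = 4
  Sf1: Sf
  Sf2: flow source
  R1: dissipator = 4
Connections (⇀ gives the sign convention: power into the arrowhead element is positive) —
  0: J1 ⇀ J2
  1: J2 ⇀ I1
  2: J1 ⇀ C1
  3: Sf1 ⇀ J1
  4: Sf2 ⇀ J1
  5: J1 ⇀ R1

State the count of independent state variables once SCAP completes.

β3 stroke at Sf1  (Sf1: flow source, stroke at near end)
β4 stroke at Sf2  (Sf2: flow source, stroke at near end)
β1 stroke at I1  (I1 outputs flow p/I1)
β0 stroke at J2  (J2 flow already set via bond 1)
β2 stroke at J1  (prefer integral on C1)
β5 stroke at R1  (0-jn J1 has e-setter on 2)

2  (C1, I1 all integral)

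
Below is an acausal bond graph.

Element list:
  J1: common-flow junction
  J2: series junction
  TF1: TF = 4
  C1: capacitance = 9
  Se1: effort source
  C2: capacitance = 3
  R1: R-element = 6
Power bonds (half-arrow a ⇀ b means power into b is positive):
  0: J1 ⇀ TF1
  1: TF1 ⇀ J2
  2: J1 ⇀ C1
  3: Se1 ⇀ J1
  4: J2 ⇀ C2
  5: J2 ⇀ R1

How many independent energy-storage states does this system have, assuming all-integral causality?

b3 |J1  (Se1 (Se) sets effort on bond)
b2 |J1  (C1: C, integral causality)
b0 |TF1  (closing 1-jn rule on J1)
b1 |J2  (TF1 one-in-one-out from 0)
b4 |J2  (C2 integral (e out))
b5 |R1  (J2: last free bond brings flow in)

2  (C1, C2 all integral)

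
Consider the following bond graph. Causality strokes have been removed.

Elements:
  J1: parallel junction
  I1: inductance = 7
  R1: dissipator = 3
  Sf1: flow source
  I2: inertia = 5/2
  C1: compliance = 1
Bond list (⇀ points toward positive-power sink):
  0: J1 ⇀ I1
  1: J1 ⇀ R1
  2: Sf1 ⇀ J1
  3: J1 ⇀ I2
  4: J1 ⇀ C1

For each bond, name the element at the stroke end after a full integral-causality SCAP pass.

#0 stroke→I1
#1 stroke→R1
#2 stroke→Sf1
#3 stroke→I2
#4 stroke→J1

b2 |Sf1  (Sf1: flow source, stroke at near end)
b0 |I1  (I1 integral (f out))
b3 |I2  (prefer integral on I2)
b4 |J1  (C1 outputs effort q/C1)
b1 |R1  (J1 effort already set via bond 4)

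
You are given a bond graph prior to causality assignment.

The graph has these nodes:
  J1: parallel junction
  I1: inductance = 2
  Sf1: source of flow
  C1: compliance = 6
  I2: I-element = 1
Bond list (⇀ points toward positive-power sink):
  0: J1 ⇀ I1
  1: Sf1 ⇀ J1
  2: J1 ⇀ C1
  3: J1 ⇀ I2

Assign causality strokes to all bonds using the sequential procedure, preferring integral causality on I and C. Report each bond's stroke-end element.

β0 →I1
β1 →Sf1
β2 →J1
β3 →I2

β1 stroke→Sf1  (Sf1 fixes flow; stroke at Sf1)
β0 stroke→I1  (prefer integral on I1)
β2 stroke→J1  (C1: C, integral causality)
β3 stroke→I2  (0-jn J1 has e-setter on 2)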